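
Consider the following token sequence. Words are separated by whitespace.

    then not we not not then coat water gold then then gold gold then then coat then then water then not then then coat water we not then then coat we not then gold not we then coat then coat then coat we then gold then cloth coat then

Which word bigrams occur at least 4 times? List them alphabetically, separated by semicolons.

coat then; not then; then coat; then then

Bigram counts meeting the condition (at least 4 times):
  coat then: 4
  not then: 4
  then coat: 7
  then then: 5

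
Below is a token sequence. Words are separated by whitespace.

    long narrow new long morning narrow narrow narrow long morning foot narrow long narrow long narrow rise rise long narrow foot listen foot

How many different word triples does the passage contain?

20

23 tokens → 21 trigram windows in total.
Repeated trigrams (each contributes count−1 duplicates):
  narrow long narrow: 2
1 duplicate windows → 21 − 1 = 20 distinct.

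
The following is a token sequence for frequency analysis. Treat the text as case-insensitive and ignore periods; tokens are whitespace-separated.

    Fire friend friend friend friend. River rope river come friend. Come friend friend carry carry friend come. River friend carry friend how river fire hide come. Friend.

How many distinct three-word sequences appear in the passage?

27 tokens → 25 trigram windows in total.
Repeated trigrams (each contributes count−1 duplicates):
  friend friend friend: 2
1 duplicate windows → 25 − 1 = 24 distinct.

24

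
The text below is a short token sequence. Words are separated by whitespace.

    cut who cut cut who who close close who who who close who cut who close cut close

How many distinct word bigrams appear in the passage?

9

18 tokens → 17 bigram windows in total.
Repeated bigrams (each contributes count−1 duplicates):
  cut who: 3
  who close: 3
  who who: 3
  close who: 2
  who cut: 2
8 duplicate windows → 17 − 8 = 9 distinct.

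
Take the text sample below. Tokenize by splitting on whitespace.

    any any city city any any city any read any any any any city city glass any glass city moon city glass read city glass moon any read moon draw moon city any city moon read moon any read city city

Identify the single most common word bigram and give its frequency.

"any any", 5 times

Bigram frequencies (highest first):
  any any: 5
  any city: 4
  city city: 3
  city any: 3
  any read: 3
  city glass: 3
  … (14 more, each ≤ 2)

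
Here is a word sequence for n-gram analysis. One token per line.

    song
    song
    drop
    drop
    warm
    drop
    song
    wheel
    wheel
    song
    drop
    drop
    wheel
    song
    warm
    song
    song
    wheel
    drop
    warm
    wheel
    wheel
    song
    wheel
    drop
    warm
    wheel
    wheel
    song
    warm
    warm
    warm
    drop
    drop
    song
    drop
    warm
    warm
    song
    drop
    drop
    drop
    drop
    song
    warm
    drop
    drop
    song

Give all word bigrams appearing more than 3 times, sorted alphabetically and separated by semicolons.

drop drop; drop song; drop warm; song drop; wheel song

Bigram counts meeting the condition (more than 3 times):
  drop drop: 7
  drop song: 4
  drop warm: 4
  song drop: 4
  wheel song: 4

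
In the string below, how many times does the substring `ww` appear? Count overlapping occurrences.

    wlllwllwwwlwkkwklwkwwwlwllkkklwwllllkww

6

Sliding a length-2 window over the 39 characters (38 positions):
  position 8–9: ww
  position 9–10: ww
  position 20–21: ww
  position 21–22: ww
  position 31–32: ww
  position 38–39: ww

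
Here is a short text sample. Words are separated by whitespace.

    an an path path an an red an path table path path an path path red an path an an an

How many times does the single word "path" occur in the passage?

Scanning the 21 tokens for "path":
  position 3: path
  position 4: path
  position 9: path
  position 11: path
  position 12: path
  position 14: path
  position 15: path
  position 18: path

8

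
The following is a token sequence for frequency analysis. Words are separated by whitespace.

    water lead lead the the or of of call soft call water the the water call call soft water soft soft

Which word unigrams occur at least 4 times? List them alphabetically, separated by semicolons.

Unigram counts meeting the condition (at least 4 times):
  call: 4
  soft: 4
  the: 4
  water: 4

call; soft; the; water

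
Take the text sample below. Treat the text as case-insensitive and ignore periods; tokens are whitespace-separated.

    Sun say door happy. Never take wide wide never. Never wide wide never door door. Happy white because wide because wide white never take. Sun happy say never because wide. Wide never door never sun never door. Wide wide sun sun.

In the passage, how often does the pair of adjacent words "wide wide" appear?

Scanning the 40 overlapping bigram windows for "wide wide":
  position 7–8: wide wide
  position 11–12: wide wide
  position 30–31: wide wide
  position 38–39: wide wide

4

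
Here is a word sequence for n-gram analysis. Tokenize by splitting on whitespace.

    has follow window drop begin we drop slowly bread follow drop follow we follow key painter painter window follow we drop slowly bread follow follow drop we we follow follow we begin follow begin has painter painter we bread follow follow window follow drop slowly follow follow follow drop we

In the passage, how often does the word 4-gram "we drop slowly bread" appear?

2

Scanning the 47 overlapping 4-gram windows for "we drop slowly bread":
  position 6–9: we drop slowly bread
  position 20–23: we drop slowly bread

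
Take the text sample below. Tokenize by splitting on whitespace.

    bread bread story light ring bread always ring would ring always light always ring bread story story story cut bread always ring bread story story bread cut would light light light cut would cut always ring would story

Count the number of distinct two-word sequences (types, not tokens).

38 tokens → 37 bigram windows in total.
Repeated bigrams (each contributes count−1 duplicates):
  always ring: 4
  bread story: 3
  ring bread: 3
  story story: 3
  bread always: 2
  cut would: 2
  light light: 2
  ring would: 2
13 duplicate windows → 37 − 13 = 24 distinct.

24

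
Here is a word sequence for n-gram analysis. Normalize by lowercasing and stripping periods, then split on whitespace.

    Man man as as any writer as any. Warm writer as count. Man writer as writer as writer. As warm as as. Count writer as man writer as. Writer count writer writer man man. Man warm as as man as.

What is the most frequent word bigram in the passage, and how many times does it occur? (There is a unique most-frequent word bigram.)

"writer as", 7 times

Bigram frequencies (highest first):
  writer as: 7
  man man: 3
  as as: 3
  as writer: 3
  man as: 2
  as any: 2
  … (14 more, each ≤ 2)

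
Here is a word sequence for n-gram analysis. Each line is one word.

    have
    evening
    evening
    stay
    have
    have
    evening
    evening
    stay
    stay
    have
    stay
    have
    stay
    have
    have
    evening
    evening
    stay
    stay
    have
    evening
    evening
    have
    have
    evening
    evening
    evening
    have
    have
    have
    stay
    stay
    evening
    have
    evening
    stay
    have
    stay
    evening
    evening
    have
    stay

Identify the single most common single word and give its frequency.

"have", 16 times

Unigram frequencies (highest first):
  have: 16
  evening: 15
  stay: 12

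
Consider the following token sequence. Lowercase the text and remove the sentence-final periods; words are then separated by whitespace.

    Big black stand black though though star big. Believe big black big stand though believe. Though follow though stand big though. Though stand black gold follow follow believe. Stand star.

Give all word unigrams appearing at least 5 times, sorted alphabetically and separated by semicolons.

big; stand; though

Unigram counts meeting the condition (at least 5 times):
  big: 5
  stand: 5
  though: 7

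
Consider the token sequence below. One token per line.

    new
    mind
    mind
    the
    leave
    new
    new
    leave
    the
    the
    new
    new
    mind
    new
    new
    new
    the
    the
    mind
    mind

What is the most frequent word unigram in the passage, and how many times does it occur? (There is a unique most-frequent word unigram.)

Unigram frequencies (highest first):
  new: 8
  mind: 5
  the: 5
  leave: 2

"new", 8 times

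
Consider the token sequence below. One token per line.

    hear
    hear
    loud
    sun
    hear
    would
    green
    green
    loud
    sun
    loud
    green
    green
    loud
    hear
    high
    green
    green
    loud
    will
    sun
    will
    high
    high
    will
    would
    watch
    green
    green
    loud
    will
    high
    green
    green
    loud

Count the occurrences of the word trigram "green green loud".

5

Scanning the 33 overlapping trigram windows for "green green loud":
  position 7–9: green green loud
  position 12–14: green green loud
  position 17–19: green green loud
  position 28–30: green green loud
  position 33–35: green green loud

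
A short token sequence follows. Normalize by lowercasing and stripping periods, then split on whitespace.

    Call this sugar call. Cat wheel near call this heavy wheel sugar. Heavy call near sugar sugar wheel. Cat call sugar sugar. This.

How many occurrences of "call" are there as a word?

Scanning the 23 tokens for "call":
  position 1: call
  position 4: call
  position 8: call
  position 14: call
  position 20: call

5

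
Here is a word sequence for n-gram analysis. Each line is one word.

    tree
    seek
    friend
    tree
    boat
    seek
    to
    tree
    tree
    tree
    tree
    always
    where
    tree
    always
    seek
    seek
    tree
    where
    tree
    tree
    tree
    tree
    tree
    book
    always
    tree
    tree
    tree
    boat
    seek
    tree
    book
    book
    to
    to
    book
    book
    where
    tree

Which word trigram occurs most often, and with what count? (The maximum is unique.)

Trigram frequencies (highest first):
  tree tree tree: 6
  tree boat seek: 2
  tree seek friend: 1
  seek friend tree: 1
  friend tree boat: 1
  boat seek to: 1
  … (26 more, each ≤ 1)

"tree tree tree", 6 times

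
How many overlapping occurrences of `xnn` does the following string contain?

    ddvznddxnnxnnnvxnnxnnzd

4

Sliding a length-3 window over the 23 characters (21 positions):
  position 8–10: xnn
  position 11–13: xnn
  position 16–18: xnn
  position 19–21: xnn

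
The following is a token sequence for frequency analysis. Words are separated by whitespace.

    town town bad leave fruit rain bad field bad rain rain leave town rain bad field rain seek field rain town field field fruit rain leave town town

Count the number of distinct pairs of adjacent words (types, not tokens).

20

28 tokens → 27 bigram windows in total.
Repeated bigrams (each contributes count−1 duplicates):
  bad field: 2
  field rain: 2
  fruit rain: 2
  leave town: 2
  rain bad: 2
  rain leave: 2
  town town: 2
7 duplicate windows → 27 − 7 = 20 distinct.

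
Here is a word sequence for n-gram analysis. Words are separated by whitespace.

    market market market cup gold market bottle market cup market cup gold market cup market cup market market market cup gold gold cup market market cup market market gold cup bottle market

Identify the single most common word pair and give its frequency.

Bigram frequencies (highest first):
  market cup: 7
  market market: 6
  cup market: 5
  cup gold: 3
  gold market: 2
  bottle market: 2
  … (5 more, each ≤ 2)

"market cup", 7 times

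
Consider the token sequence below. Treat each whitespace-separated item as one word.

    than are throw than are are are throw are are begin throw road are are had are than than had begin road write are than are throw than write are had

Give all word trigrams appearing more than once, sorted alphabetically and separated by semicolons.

are throw than; than are throw

Trigram counts meeting the condition (more than once):
  are throw than: 2
  than are throw: 2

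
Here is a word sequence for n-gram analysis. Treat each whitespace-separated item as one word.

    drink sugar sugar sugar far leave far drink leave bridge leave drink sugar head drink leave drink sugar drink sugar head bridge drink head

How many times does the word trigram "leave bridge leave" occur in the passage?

Scanning the 22 overlapping trigram windows for "leave bridge leave":
  position 9–11: leave bridge leave

1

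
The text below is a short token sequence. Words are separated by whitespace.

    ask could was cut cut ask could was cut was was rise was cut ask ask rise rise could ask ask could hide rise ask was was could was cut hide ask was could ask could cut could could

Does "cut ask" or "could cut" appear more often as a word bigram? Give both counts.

"cut ask": 2 occurrences
"could cut": 1 occurrence

"cut ask" (2 vs 1)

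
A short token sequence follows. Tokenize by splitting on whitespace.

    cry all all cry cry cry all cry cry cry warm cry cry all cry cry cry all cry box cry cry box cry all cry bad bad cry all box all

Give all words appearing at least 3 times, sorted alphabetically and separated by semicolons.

all; box; cry

Unigram counts meeting the condition (at least 3 times):
  all: 8
  box: 3
  cry: 18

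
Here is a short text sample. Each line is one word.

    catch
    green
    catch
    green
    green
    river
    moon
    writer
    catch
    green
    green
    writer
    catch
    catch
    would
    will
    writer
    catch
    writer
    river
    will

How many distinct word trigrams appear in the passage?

18

21 tokens → 19 trigram windows in total.
Repeated trigrams (each contributes count−1 duplicates):
  catch green green: 2
1 duplicate windows → 19 − 1 = 18 distinct.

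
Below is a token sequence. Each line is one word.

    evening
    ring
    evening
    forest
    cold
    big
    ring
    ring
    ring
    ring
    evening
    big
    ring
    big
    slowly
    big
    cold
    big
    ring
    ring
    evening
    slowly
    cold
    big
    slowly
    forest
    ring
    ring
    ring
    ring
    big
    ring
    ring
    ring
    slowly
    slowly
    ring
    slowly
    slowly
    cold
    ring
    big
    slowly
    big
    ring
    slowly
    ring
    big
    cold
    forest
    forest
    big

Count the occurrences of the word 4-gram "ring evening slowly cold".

1

Scanning the 49 overlapping 4-gram windows for "ring evening slowly cold":
  position 20–23: ring evening slowly cold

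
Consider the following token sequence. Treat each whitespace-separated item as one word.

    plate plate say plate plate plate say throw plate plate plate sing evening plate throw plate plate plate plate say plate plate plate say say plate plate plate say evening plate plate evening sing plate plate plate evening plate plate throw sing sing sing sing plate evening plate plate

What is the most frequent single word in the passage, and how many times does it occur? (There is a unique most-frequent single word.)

"plate", 29 times

Unigram frequencies (highest first):
  plate: 29
  say: 6
  sing: 6
  evening: 5
  throw: 3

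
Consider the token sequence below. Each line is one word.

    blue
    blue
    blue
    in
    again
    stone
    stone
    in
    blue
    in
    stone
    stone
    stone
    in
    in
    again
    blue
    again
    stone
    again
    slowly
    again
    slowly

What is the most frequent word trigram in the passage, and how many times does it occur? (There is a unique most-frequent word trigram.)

Trigram frequencies (highest first):
  stone stone in: 2
  blue blue blue: 1
  blue blue in: 1
  blue in again: 1
  in again stone: 1
  again stone stone: 1
  … (14 more, each ≤ 1)

"stone stone in", 2 times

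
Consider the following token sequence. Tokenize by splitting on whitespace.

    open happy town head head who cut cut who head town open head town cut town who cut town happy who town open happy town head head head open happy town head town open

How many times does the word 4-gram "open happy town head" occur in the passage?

3

Scanning the 31 overlapping 4-gram windows for "open happy town head":
  position 1–4: open happy town head
  position 23–26: open happy town head
  position 29–32: open happy town head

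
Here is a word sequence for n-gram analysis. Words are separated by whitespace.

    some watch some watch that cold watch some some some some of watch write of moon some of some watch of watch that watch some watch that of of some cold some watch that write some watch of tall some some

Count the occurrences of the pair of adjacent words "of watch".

2

Scanning the 40 overlapping bigram windows for "of watch":
  position 12–13: of watch
  position 21–22: of watch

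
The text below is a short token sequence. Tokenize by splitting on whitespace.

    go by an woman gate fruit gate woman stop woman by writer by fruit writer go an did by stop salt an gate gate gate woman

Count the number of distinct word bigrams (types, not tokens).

26 tokens → 25 bigram windows in total.
Repeated bigrams (each contributes count−1 duplicates):
  gate gate: 2
  gate woman: 2
2 duplicate windows → 25 − 2 = 23 distinct.

23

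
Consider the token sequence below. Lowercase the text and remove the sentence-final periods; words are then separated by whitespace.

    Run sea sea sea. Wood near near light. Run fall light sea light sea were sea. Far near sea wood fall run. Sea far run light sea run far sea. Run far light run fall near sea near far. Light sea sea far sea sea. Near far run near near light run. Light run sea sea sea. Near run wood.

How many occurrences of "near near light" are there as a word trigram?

2

Scanning the 58 overlapping trigram windows for "near near light":
  position 6–8: near near light
  position 49–51: near near light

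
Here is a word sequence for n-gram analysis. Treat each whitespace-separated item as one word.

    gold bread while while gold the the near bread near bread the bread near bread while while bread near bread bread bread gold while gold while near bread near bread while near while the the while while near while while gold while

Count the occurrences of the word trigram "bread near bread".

4

Scanning the 40 overlapping trigram windows for "bread near bread":
  position 9–11: bread near bread
  position 13–15: bread near bread
  position 18–20: bread near bread
  position 28–30: bread near bread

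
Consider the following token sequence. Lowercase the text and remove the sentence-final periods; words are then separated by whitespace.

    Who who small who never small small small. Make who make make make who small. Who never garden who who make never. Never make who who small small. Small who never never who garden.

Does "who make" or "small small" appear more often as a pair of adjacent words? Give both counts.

"who make": 2 occurrences
"small small": 4 occurrences

"small small" (4 vs 2)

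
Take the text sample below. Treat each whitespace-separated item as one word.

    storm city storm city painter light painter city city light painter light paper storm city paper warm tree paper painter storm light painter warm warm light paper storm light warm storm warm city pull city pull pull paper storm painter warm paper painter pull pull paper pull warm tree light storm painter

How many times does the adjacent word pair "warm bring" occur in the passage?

Scanning the 51 overlapping bigram windows for "warm bring":
  (none found)

0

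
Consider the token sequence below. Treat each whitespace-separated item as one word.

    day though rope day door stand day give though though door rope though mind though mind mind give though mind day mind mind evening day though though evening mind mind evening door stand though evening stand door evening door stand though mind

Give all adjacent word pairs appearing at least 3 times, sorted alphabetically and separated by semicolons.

Bigram counts meeting the condition (at least 3 times):
  door stand: 3
  mind mind: 3
  though mind: 4

door stand; mind mind; though mind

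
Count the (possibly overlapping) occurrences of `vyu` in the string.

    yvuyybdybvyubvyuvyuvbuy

Sliding a length-3 window over the 23 characters (21 positions):
  position 10–12: vyu
  position 14–16: vyu
  position 17–19: vyu

3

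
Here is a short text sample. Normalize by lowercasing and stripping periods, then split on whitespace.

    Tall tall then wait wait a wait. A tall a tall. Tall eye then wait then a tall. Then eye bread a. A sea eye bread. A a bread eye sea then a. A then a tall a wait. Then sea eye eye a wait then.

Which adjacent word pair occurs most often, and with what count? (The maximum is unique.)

Bigram frequencies (highest first):
  a tall: 4
  a wait: 3
  wait then: 3
  then a: 3
  a a: 3
  tall tall: 2
  … (20 more, each ≤ 2)

"a tall", 4 times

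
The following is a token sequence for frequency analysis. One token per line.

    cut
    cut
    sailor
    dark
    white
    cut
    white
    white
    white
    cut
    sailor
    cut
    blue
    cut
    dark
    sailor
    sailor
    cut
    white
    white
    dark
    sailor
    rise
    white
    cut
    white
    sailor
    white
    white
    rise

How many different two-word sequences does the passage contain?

30 tokens → 29 bigram windows in total.
Repeated bigrams (each contributes count−1 duplicates):
  white white: 4
  cut white: 3
  white cut: 3
  cut sailor: 2
  dark sailor: 2
  sailor cut: 2
10 duplicate windows → 29 − 10 = 19 distinct.

19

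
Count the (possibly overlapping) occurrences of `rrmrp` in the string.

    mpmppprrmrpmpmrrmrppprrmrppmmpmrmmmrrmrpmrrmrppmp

Sliding a length-5 window over the 49 characters (45 positions):
  position 7–11: rrmrp
  position 15–19: rrmrp
  position 22–26: rrmrp
  position 36–40: rrmrp
  position 42–46: rrmrp

5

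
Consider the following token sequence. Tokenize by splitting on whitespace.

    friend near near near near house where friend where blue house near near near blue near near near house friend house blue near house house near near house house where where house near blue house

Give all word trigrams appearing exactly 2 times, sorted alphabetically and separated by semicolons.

house near near; near house house

Trigram counts meeting the condition (exactly 2 times):
  house near near: 2
  near house house: 2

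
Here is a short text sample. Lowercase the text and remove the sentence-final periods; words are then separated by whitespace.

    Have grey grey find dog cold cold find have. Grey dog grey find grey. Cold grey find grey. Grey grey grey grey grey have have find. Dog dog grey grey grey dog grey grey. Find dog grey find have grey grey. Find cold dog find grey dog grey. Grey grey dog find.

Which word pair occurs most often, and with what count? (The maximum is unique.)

"grey grey", 12 times

Bigram frequencies (highest first):
  grey grey: 12
  grey find: 6
  dog grey: 5
  grey dog: 4
  have grey: 3
  find dog: 3
  … (14 more, each ≤ 3)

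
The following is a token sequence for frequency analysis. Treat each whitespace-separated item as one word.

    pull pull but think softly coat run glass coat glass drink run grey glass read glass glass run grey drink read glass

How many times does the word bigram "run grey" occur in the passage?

Scanning the 21 overlapping bigram windows for "run grey":
  position 12–13: run grey
  position 18–19: run grey

2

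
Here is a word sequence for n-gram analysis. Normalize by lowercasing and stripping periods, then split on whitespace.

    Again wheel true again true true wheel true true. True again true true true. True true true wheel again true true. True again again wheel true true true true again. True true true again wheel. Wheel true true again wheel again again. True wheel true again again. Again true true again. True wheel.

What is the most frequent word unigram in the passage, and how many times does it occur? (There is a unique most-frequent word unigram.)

"true", 29 times

Unigram frequencies (highest first):
  true: 29
  again: 15
  wheel: 9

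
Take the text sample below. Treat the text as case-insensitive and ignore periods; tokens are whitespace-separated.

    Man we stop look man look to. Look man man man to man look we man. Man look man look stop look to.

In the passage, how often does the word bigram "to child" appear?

0

Scanning the 22 overlapping bigram windows for "to child":
  (none found)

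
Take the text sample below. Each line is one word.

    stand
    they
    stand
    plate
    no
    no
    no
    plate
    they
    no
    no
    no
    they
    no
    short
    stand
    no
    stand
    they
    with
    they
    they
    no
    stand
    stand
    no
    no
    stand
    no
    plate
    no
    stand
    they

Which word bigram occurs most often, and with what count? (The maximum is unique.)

"no no", 5 times

Bigram frequencies (highest first):
  no no: 5
  no stand: 4
  stand they: 3
  they no: 3
  stand no: 3
  plate no: 2
  … (11 more, each ≤ 2)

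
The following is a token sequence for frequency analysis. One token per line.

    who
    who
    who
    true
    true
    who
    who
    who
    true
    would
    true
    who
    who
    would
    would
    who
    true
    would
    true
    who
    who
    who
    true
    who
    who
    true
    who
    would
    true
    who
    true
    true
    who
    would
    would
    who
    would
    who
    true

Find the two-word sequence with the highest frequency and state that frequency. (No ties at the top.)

Bigram frequencies (highest first):
  who who: 8
  who true: 7
  true who: 7
  who would: 4
  would true: 3
  would who: 3
  … (3 more, each ≤ 2)

"who who", 8 times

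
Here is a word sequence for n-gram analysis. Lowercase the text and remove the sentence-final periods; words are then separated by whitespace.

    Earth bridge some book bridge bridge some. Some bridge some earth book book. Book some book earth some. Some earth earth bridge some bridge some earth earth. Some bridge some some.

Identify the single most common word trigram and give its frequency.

Trigram frequencies (highest first):
  some bridge some: 3
  earth bridge some: 2
  bridge some some: 2
  bridge some earth: 2
  some earth earth: 2
  bridge some book: 1
  … (17 more, each ≤ 1)

"some bridge some", 3 times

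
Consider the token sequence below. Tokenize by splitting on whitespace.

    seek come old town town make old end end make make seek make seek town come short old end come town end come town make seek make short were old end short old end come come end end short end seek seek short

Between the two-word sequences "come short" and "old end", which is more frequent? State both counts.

"old end" (4 vs 1)

"come short": 1 occurrence
"old end": 4 occurrences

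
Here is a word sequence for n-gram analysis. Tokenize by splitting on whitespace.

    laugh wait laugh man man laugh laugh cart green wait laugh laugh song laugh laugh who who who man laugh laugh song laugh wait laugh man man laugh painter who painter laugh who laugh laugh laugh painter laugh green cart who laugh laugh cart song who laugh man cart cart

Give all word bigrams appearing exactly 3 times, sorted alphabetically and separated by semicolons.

laugh man; man laugh; wait laugh; who laugh

Bigram counts meeting the condition (exactly 3 times):
  laugh man: 3
  man laugh: 3
  wait laugh: 3
  who laugh: 3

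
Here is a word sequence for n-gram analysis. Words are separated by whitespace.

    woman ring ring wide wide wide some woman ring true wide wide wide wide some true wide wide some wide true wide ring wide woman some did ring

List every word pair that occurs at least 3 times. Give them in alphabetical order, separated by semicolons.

Bigram counts meeting the condition (at least 3 times):
  true wide: 3
  wide some: 3
  wide wide: 6

true wide; wide some; wide wide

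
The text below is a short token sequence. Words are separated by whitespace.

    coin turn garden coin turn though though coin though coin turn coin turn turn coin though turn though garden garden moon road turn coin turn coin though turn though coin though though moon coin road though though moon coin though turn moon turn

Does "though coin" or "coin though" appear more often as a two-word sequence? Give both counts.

"coin though" (5 vs 3)

"though coin": 3 occurrences
"coin though": 5 occurrences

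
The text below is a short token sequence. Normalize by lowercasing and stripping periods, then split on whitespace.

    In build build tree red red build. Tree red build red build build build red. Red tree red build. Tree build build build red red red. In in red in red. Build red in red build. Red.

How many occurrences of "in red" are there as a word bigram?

3

Scanning the 36 overlapping bigram windows for "in red":
  position 28–29: in red
  position 30–31: in red
  position 34–35: in red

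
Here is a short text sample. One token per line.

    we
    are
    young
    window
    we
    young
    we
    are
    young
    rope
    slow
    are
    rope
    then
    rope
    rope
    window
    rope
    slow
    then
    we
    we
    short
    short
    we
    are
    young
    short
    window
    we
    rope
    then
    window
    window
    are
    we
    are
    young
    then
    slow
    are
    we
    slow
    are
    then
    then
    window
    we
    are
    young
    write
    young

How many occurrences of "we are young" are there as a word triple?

Scanning the 50 overlapping trigram windows for "we are young":
  position 1–3: we are young
  position 7–9: we are young
  position 25–27: we are young
  position 36–38: we are young
  position 48–50: we are young

5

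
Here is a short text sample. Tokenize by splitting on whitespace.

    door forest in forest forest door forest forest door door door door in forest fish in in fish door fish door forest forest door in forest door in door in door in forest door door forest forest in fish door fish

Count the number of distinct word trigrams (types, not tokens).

25

41 tokens → 39 trigram windows in total.
Repeated trigrams (each contributes count−1 duplicates):
  door forest forest: 3
  door in forest: 3
  forest forest door: 3
  door door door: 2
  door in door: 2
  fish door fish: 2
  forest door door: 2
  forest door in: 2
  … (3 more repeated)
14 duplicate windows → 39 − 14 = 25 distinct.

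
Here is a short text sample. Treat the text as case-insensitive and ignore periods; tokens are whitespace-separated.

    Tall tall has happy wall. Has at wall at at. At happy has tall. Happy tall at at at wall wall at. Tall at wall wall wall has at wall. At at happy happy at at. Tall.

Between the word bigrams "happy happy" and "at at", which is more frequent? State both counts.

"happy happy": 1 occurrence
"at at": 6 occurrences

"at at" (6 vs 1)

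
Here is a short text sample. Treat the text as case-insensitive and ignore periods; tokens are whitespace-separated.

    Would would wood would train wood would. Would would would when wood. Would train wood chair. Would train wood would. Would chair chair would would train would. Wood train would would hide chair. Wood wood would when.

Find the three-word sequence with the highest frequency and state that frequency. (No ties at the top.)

Trigram frequencies (highest first):
  would train wood: 3
  wood would train: 2
  train wood would: 2
  wood would would: 2
  would would would: 2
  would would wood: 1
  … (23 more, each ≤ 1)

"would train wood", 3 times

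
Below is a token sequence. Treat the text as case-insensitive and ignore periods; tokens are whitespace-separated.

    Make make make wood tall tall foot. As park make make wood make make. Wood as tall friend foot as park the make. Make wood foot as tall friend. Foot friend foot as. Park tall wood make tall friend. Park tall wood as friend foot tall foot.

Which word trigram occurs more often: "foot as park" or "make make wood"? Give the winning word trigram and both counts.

"foot as park": 3 occurrences
"make make wood": 4 occurrences

"make make wood" (4 vs 3)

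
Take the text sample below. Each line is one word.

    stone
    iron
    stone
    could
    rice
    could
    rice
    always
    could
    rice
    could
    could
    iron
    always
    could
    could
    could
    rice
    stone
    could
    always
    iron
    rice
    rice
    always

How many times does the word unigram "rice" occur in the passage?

Scanning the 25 tokens for "rice":
  position 5: rice
  position 7: rice
  position 10: rice
  position 18: rice
  position 23: rice
  position 24: rice

6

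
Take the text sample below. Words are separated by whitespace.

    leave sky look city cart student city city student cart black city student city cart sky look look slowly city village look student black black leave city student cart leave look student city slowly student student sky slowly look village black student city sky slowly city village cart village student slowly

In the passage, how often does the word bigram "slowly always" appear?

0

Scanning the 50 overlapping bigram windows for "slowly always":
  (none found)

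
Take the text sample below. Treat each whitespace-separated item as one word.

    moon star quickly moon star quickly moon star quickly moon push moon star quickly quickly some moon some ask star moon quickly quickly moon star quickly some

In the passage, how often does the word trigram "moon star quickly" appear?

5

Scanning the 25 overlapping trigram windows for "moon star quickly":
  position 1–3: moon star quickly
  position 4–6: moon star quickly
  position 7–9: moon star quickly
  position 12–14: moon star quickly
  position 24–26: moon star quickly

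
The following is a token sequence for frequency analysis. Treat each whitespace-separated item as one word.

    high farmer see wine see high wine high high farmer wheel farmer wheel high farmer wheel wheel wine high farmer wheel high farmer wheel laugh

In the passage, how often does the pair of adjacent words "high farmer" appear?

Scanning the 24 overlapping bigram windows for "high farmer":
  position 1–2: high farmer
  position 9–10: high farmer
  position 14–15: high farmer
  position 19–20: high farmer
  position 22–23: high farmer

5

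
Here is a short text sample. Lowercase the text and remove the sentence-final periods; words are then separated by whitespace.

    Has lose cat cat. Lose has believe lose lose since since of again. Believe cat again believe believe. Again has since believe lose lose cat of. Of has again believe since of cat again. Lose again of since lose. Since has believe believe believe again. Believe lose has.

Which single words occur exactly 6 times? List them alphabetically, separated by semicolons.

has; since

Unigram counts meeting the condition (exactly 6 times):
  has: 6
  since: 6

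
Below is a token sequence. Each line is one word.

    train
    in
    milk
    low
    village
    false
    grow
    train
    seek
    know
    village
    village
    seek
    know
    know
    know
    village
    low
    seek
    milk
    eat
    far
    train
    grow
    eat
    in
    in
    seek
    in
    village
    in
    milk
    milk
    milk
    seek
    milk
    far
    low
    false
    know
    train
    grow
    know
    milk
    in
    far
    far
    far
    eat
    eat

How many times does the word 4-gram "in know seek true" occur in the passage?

0

Scanning the 47 overlapping 4-gram windows for "in know seek true":
  (none found)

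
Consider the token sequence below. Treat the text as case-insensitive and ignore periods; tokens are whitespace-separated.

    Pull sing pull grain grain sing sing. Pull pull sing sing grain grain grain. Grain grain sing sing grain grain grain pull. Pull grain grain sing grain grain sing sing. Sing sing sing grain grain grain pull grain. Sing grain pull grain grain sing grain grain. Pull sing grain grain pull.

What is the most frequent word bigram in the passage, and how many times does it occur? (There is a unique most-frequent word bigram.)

Bigram frequencies (highest first):
  grain grain: 14
  sing sing: 7
  sing grain: 7
  grain sing: 6
  grain pull: 5
  pull grain: 4
  … (3 more, each ≤ 3)

"grain grain", 14 times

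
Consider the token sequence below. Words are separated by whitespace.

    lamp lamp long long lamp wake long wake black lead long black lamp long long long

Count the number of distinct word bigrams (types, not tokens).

16 tokens → 15 bigram windows in total.
Repeated bigrams (each contributes count−1 duplicates):
  long long: 3
  lamp long: 2
3 duplicate windows → 15 − 3 = 12 distinct.

12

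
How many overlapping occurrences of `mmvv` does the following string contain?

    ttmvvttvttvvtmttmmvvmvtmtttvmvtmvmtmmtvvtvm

Sliding a length-4 window over the 43 characters (40 positions):
  position 17–20: mmvv

1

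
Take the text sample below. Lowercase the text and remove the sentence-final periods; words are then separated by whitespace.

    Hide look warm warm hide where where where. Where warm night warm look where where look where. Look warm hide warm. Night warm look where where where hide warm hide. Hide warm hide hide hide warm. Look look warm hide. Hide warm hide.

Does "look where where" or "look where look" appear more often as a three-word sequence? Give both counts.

"look where where" (2 vs 1)

"look where where": 2 occurrences
"look where look": 1 occurrence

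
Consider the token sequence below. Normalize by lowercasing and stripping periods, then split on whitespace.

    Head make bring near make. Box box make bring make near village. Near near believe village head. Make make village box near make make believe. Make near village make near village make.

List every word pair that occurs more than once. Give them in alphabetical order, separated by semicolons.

Bigram counts meeting the condition (more than once):
  head make: 2
  make bring: 2
  make make: 2
  make near: 3
  near make: 2
  near village: 3
  village make: 2

head make; make bring; make make; make near; near make; near village; village make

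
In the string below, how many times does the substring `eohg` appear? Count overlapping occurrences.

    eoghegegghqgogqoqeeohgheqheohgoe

Sliding a length-4 window over the 32 characters (29 positions):
  position 19–22: eohg
  position 27–30: eohg

2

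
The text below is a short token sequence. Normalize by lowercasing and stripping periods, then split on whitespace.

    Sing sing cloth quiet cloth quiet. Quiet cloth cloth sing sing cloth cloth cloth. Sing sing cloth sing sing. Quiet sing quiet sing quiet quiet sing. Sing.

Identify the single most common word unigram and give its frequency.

Unigram frequencies (highest first):
  sing: 12
  cloth: 8
  quiet: 7

"sing", 12 times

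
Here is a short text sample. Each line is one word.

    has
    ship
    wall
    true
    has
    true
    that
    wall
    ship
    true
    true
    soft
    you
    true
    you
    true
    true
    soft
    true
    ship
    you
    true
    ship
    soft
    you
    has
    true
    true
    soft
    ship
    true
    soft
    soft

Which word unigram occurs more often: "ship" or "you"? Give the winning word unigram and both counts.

"ship" (5 vs 4)

"ship": 5 occurrences
"you": 4 occurrences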